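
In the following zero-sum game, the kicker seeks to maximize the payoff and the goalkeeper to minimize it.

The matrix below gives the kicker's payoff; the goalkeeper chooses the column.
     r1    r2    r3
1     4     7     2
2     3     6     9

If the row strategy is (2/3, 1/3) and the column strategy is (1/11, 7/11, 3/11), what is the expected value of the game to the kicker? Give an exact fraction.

190/33

Against (1/11, 7/11, 3/11), each row's expected payoff is 1: 59/11; 2: 72/11.
Taking the (2/3, 1/3)-weighted average: (2/3)·(59/11) + (1/3)·(72/11) = 190/33.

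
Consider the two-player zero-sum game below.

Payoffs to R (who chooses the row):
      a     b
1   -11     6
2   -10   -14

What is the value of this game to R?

Row minima are -11 and -14, so R's maximin is -11; column maxima are -10 and 6, so C's minimax is -10. These differ, so the equilibrium is in mixed strategies.
Let R play 1 with probability p. C is indifferent when −11p − 10(1−p) = 6p − 14(1−p), giving p = 4/21.
Let C play a with probability q. R is indifferent when −11q + 6(1−q) = −10q − 14(1−q), giving q = 20/21.
The value is -11·(20/21) + (6)·(1/21) = -214/21.

-214/21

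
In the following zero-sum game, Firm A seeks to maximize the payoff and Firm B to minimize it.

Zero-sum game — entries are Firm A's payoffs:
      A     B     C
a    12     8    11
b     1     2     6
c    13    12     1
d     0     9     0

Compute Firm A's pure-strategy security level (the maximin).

The worst-case payoff for each row is a: 8, b: 1, c: 1, d: 0.
The best of these is 8.

8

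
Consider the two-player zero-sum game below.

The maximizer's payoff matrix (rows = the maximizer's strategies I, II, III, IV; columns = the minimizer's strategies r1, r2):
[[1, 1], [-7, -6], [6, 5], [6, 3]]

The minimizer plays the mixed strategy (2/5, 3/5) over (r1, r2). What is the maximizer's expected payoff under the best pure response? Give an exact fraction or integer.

I: (1)·(2/5) + (1)·(3/5) = 1.
II: (-7)·(2/5) + (-6)·(3/5) = -32/5.
III: (6)·(2/5) + (5)·(3/5) = 27/5.
IV: (6)·(2/5) + (3)·(3/5) = 21/5.
The best pure response is III with expected payoff 27/5.

27/5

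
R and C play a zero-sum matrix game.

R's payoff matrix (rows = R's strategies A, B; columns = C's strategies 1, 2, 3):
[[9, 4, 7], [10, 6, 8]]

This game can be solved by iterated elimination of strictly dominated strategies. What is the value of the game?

6

Row A is strictly dominated by row B (10>9, 6>4, 8>7); eliminate A.
Column 3 is strictly dominated by 2 for C (6<8); eliminate 3.
Column 1 is strictly dominated by 2 for C (6<10); eliminate 1.
Only (B, 2) remains, with payoff 6.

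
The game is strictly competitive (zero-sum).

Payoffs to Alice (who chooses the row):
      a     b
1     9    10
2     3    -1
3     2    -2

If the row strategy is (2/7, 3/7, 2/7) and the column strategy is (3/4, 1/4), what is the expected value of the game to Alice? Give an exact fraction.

53/14

Against (3/4, 1/4), each row's expected payoff is 1: 37/4; 2: 2; 3: 1.
Taking the (2/7, 3/7, 2/7)-weighted average: (2/7)·(37/4) + (3/7)·(2) + (2/7)·(1) = 53/14.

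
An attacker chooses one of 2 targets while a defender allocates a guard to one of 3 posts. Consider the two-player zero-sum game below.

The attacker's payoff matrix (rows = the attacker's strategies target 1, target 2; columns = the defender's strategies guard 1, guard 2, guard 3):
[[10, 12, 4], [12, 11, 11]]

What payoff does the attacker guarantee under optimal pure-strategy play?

Row minima: 4, 11 → the attacker's maximin is 11.
Column maxima: 12, 12, 11 → the defender's minimax is 11.
They coincide at (target 2, guard 3), so the value is 11.

11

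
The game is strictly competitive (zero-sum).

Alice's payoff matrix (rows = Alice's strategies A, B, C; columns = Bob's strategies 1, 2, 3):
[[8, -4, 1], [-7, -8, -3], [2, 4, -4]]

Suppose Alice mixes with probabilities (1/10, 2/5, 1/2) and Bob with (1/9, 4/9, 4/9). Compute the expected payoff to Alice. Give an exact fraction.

Against (1/9, 4/9, 4/9), each row's expected payoff is A: -4/9; B: -17/3; C: 2/9.
Taking the (1/10, 2/5, 1/2)-weighted average: (1/10)·(-4/9) + (2/5)·(-17/3) + (1/2)·(2/9) = -11/5.

-11/5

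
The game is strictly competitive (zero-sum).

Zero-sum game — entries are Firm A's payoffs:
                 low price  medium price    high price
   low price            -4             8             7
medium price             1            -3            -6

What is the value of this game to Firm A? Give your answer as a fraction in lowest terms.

Column medium price is strictly dominated by high price for Firm B (it gives Firm A more in every row).
The remaining 2×2 game on (low price, medium price) × (low price, high price) has no saddle point. Let Firm A play low price with probability p; indifference gives −4p + (1−p) = 7p − 6(1−p), so p = 7/18.
Similarly Firm B's optimal q on low price is 13/18, and the value is -4·(13/18) + (7)·(5/18) = -17/18.

-17/18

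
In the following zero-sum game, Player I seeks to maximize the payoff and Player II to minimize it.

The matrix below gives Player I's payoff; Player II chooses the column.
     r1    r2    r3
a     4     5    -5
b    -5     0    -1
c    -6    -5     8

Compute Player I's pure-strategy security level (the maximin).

The worst-case payoff for each row is a: -5, b: -5, c: -6.
The best of these is -5.

-5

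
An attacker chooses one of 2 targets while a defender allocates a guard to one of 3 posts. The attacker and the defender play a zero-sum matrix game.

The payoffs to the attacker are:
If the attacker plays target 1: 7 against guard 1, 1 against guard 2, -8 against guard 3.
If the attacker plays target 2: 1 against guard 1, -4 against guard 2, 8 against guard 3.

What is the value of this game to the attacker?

-8/7

Column guard 1 is strictly dominated by guard 2 for the defender (it gives the attacker more in every row).
The remaining 2×2 game on (target 1, target 2) × (guard 2, guard 3) has no saddle point. Let the attacker play target 1 with probability p; indifference gives p − 4(1−p) = −8p + 8(1−p), so p = 4/7.
Similarly the defender's optimal q on guard 2 is 16/21, and the value is 1·(16/21) + (-8)·(5/21) = -8/7.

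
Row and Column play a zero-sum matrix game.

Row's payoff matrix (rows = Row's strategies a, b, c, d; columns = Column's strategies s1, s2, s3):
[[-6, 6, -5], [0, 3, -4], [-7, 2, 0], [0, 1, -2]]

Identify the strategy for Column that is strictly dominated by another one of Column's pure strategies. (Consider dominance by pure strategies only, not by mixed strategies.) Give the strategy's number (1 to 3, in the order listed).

Column prefers columns that give Row less. Compare s2 with s1: -6 < 6, 0 < 3, -7 < 2, 0 < 1.
So s1 strictly dominates s2 for Column; s2 is strictly dominated.

2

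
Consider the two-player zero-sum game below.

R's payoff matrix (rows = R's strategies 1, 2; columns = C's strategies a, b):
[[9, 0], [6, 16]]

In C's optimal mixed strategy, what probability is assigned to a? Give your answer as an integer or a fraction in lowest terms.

16/19

Row minima are 0 and 6, so R's maximin is 6; column maxima are 9 and 16, so C's minimax is 9. These differ, so the equilibrium is in mixed strategies.
Let C play a with probability q. R is indifferent when 9q = 6q + 16(1−q), giving q = 16/19.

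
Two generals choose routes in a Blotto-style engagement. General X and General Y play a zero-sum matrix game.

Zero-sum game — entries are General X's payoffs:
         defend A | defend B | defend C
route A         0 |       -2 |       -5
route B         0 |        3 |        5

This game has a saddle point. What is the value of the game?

0

Row minima: -5, 0 → General X's maximin is 0.
Column maxima: 0, 3, 5 → General Y's minimax is 0.
They coincide at (route B, defend A), so the value is 0.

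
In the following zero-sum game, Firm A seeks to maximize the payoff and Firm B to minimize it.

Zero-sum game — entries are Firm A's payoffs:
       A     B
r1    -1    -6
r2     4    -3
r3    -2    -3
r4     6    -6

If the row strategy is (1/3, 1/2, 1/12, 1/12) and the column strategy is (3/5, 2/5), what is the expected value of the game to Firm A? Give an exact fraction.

-1/2

Against (3/5, 2/5), each row's expected payoff is r1: -3; r2: 6/5; r3: -12/5; r4: 6/5.
Taking the (1/3, 1/2, 1/12, 1/12)-weighted average: (1/3)·(-3) + (1/2)·(6/5) + (1/12)·(-12/5) + (1/12)·(6/5) = -1/2.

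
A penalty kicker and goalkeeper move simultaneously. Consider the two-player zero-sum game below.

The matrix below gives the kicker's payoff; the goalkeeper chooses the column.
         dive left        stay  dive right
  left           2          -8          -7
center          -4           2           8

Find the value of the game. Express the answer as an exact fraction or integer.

Column dive right is strictly dominated by stay for the goalkeeper (it gives the kicker more in every row).
The remaining 2×2 game on (left, center) × (dive left, stay) has no saddle point. Let the kicker play left with probability p; indifference gives 2p − 4(1−p) = −8p + 2(1−p), so p = 3/8.
Similarly the goalkeeper's optimal q on dive left is 5/8, and the value is 2·(5/8) + (-8)·(3/8) = -7/4.

-7/4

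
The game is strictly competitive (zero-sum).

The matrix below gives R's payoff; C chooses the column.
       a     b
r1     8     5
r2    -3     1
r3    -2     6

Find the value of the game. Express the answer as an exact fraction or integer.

58/11

Row r2 is strictly dominated by row r3, so R never plays it.
The remaining 2×2 game on (r1, r3) × (a, b) has no saddle point. Let R play r1 with probability p; indifference gives 8p − 2(1−p) = 5p + 6(1−p), so p = 8/11.
Similarly C's optimal q on a is 1/11, and the value is 8·(1/11) + (5)·(10/11) = 58/11.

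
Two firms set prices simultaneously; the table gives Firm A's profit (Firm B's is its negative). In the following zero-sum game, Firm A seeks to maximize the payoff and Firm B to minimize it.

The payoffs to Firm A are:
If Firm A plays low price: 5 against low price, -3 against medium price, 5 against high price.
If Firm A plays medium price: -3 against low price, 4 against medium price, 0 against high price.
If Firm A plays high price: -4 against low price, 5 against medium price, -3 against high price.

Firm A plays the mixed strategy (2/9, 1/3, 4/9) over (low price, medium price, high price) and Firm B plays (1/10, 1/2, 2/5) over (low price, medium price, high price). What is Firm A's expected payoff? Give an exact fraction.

Against (1/10, 1/2, 2/5), each row's expected payoff is low price: 1; medium price: 17/10; high price: 9/10.
Taking the (2/9, 1/3, 4/9)-weighted average: (2/9)·(1) + (1/3)·(17/10) + (4/9)·(9/10) = 107/90.

107/90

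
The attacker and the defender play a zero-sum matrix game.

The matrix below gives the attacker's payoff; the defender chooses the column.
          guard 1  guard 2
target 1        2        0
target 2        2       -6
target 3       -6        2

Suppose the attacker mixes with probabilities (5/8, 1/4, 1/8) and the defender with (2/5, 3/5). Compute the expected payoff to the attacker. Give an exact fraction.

Against (2/5, 3/5), each row's expected payoff is target 1: 4/5; target 2: -14/5; target 3: -6/5.
Taking the (5/8, 1/4, 1/8)-weighted average: (5/8)·(4/5) + (1/4)·(-14/5) + (1/8)·(-6/5) = -7/20.

-7/20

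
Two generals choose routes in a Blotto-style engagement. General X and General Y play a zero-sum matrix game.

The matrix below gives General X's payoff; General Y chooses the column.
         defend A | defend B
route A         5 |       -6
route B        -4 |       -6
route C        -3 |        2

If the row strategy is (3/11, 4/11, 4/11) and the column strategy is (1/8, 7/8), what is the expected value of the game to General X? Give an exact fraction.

-251/88

Against (1/8, 7/8), each row's expected payoff is route A: -37/8; route B: -23/4; route C: 11/8.
Taking the (3/11, 4/11, 4/11)-weighted average: (3/11)·(-37/8) + (4/11)·(-23/4) + (4/11)·(11/8) = -251/88.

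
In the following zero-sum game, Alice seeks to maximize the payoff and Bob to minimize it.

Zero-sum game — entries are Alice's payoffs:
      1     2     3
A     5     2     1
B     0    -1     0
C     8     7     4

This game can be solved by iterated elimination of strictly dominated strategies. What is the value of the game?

Row B is strictly dominated by row A (5>0, 2>-1, 1>0); eliminate B.
Row A is strictly dominated by row C (8>5, 7>2, 4>1); eliminate A.
Column 1 is strictly dominated by 2 for Bob (7<8); eliminate 1.
Column 2 is strictly dominated by 3 for Bob (4<7); eliminate 2.
Only (C, 3) remains, with payoff 4.

4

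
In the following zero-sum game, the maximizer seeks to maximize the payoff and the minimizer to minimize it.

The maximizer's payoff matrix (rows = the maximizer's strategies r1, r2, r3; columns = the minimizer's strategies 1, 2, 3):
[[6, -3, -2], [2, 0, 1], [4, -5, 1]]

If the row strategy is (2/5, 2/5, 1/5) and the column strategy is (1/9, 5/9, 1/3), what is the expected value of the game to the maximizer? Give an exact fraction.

-38/45

Against (1/9, 5/9, 1/3), each row's expected payoff is r1: -5/3; r2: 5/9; r3: -2.
Taking the (2/5, 2/5, 1/5)-weighted average: (2/5)·(-5/3) + (2/5)·(5/9) + (1/5)·(-2) = -38/45.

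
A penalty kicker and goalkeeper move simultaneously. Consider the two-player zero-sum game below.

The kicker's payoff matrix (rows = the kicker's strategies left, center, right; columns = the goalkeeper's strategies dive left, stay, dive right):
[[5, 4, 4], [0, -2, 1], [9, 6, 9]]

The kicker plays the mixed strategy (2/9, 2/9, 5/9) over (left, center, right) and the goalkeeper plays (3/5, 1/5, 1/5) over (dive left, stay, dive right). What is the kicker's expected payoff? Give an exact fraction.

254/45

Against (3/5, 1/5, 1/5), each row's expected payoff is left: 23/5; center: -1/5; right: 42/5.
Taking the (2/9, 2/9, 5/9)-weighted average: (2/9)·(23/5) + (2/9)·(-1/5) + (5/9)·(42/5) = 254/45.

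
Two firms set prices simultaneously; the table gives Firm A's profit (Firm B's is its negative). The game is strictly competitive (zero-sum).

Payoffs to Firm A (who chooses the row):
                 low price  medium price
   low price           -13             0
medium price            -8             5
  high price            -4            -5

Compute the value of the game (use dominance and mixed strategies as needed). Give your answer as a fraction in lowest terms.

Row low price is strictly dominated by row medium price, so Firm A never plays it.
The remaining 2×2 game on (medium price, high price) × (low price, medium price) has no saddle point. Let Firm A play medium price with probability p; indifference gives −8p − 4(1−p) = 5p − 5(1−p), so p = 1/14.
Similarly Firm B's optimal q on low price is 5/7, and the value is -8·(5/7) + (5)·(2/7) = -30/7.

-30/7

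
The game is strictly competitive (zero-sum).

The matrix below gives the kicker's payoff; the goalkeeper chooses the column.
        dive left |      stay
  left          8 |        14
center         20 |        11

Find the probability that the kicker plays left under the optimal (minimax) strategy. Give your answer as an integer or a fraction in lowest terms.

Row minima are 8 and 11, so the kicker's maximin is 11; column maxima are 20 and 14, so the goalkeeper's minimax is 14. These differ, so the equilibrium is in mixed strategies.
Let the kicker play left with probability p. The goalkeeper is indifferent when 8p + 20(1−p) = 14p + 11(1−p), giving p = 3/5.

3/5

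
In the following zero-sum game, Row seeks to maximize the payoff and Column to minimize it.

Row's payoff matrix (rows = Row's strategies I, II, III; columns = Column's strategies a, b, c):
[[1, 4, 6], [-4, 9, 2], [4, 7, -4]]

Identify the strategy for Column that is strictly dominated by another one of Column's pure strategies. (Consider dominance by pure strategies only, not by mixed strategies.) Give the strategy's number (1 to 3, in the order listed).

Column prefers columns that give Row less. Compare b with a: 1 < 4, -4 < 9, 4 < 7.
So a strictly dominates b for Column; b is strictly dominated.

2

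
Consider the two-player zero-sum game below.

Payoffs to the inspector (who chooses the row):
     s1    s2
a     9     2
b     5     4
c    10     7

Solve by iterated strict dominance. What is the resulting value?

Column s1 is strictly dominated by s2 for the inspectee (2<9, 4<5, 7<10); eliminate s1.
Row a is strictly dominated by row b (4>2); eliminate a.
Row b is strictly dominated by row c (7>4); eliminate b.
Only (c, s2) remains, with payoff 7.

7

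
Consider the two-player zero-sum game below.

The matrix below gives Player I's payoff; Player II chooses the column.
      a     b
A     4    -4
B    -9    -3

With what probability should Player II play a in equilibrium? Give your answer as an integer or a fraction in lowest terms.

1/14

Row minima are -4 and -9, so Player I's maximin is -4; column maxima are 4 and -3, so Player II's minimax is -3. These differ, so the equilibrium is in mixed strategies.
Let Player II play a with probability q. Player I is indifferent when 4q − 4(1−q) = −9q − 3(1−q), giving q = 1/14.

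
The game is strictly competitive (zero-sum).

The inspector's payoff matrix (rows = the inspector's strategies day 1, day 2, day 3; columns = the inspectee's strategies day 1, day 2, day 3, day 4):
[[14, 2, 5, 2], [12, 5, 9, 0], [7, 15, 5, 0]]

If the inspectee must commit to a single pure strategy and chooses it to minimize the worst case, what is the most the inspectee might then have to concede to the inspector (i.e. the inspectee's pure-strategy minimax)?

The worst case (largest entry) in each column is day 1: 14, day 2: 15, day 3: 9, day 4: 2.
The best (smallest) of these is 2.

2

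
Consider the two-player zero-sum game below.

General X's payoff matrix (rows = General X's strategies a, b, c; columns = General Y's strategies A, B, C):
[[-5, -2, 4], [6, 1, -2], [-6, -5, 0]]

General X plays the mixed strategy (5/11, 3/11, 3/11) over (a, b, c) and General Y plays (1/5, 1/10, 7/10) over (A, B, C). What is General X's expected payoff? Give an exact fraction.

Against (1/5, 1/10, 7/10), each row's expected payoff is a: 8/5; b: -1/10; c: -17/10.
Taking the (5/11, 3/11, 3/11)-weighted average: (5/11)·(8/5) + (3/11)·(-1/10) + (3/11)·(-17/10) = 13/55.

13/55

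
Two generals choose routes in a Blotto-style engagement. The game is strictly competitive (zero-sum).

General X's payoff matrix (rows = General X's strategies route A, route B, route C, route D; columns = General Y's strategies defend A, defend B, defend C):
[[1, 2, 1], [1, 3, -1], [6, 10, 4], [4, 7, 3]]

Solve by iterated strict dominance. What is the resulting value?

4

Column defend B is strictly dominated by defend A for General Y (1<2, 1<3, 6<10, 4<7); eliminate defend B.
Row route B is strictly dominated by row route C (6>1, 4>-1); eliminate route B.
Row route A is strictly dominated by row route C (6>1, 4>1); eliminate route A.
Column defend A is strictly dominated by defend C for General Y (4<6, 3<4); eliminate defend A.
Row route D is strictly dominated by row route C (4>3); eliminate route D.
Only (route C, defend C) remains, with payoff 4.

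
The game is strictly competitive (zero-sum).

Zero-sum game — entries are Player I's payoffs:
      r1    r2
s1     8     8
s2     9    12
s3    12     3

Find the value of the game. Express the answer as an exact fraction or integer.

Row s1 is strictly dominated by row s2, so Player I never plays it.
The remaining 2×2 game on (s2, s3) × (r1, r2) has no saddle point. Let Player I play s2 with probability p; indifference gives 9p + 12(1−p) = 12p + 3(1−p), so p = 3/4.
Similarly Player II's optimal q on r1 is 3/4, and the value is 9·(3/4) + (12)·(1/4) = 39/4.

39/4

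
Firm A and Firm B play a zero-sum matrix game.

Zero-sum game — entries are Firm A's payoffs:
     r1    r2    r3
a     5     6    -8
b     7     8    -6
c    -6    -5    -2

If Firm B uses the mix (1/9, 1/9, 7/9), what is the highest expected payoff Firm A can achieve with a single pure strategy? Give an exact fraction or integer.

-25/9

a: (5)·(1/9) + (6)·(1/9) + (-8)·(7/9) = -5.
b: (7)·(1/9) + (8)·(1/9) + (-6)·(7/9) = -3.
c: (-6)·(1/9) + (-5)·(1/9) + (-2)·(7/9) = -25/9.
The best pure response is c with expected payoff -25/9.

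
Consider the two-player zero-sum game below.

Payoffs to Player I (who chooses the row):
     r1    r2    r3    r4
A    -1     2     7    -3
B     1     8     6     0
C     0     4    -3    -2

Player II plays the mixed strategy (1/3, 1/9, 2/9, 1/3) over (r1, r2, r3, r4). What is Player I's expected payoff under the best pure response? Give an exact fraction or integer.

A: (-1)·(1/3) + (2)·(1/9) + (7)·(2/9) + (-3)·(1/3) = 4/9.
B: (1)·(1/3) + (8)·(1/9) + (6)·(2/9) + (0)·(1/3) = 23/9.
C: (0)·(1/3) + (4)·(1/9) + (-3)·(2/9) + (-2)·(1/3) = -8/9.
The best pure response is B with expected payoff 23/9.

23/9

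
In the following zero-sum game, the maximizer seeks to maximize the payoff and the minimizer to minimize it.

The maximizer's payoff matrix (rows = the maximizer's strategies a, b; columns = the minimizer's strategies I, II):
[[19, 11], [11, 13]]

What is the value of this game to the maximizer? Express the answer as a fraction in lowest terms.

63/5

Row minima are 11 and 11, so the maximizer's maximin is 11; column maxima are 19 and 13, so the minimizer's minimax is 13. These differ, so the equilibrium is in mixed strategies.
Let the maximizer play a with probability p. The minimizer is indifferent when 19p + 11(1−p) = 11p + 13(1−p), giving p = 1/5.
Let the minimizer play I with probability q. The maximizer is indifferent when 19q + 11(1−q) = 11q + 13(1−q), giving q = 1/5.
The value is 19·(1/5) + (11)·(4/5) = 63/5.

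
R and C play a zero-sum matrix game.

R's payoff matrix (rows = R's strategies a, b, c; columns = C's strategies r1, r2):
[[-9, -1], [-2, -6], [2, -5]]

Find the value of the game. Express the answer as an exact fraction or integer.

Row b is strictly dominated by row c, so R never plays it.
The remaining 2×2 game on (a, c) × (r1, r2) has no saddle point. Let R play a with probability p; indifference gives −9p + 2(1−p) = −p − 5(1−p), so p = 7/15.
Similarly C's optimal q on r1 is 4/15, and the value is -9·(4/15) + (-1)·(11/15) = -47/15.

-47/15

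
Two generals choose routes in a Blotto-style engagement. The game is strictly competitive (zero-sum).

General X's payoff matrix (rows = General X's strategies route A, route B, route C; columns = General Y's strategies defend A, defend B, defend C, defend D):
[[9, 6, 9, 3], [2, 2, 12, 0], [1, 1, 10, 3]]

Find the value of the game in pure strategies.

Row minima: 3, 0, 1 → General X's maximin is 3.
Column maxima: 9, 6, 12, 3 → General Y's minimax is 3.
They coincide at (route A, defend D), so the value is 3.

3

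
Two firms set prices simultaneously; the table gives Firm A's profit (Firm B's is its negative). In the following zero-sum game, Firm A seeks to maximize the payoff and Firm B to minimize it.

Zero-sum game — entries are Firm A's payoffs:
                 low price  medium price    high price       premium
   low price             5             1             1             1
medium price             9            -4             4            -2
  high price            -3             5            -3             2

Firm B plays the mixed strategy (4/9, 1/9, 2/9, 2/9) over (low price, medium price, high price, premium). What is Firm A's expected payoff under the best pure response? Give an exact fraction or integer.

low price: (5)·(4/9) + (1)·(1/9) + (1)·(2/9) + (1)·(2/9) = 25/9.
medium price: (9)·(4/9) + (-4)·(1/9) + (4)·(2/9) + (-2)·(2/9) = 4.
high price: (-3)·(4/9) + (5)·(1/9) + (-3)·(2/9) + (2)·(2/9) = -1.
The best pure response is medium price with expected payoff 4.

4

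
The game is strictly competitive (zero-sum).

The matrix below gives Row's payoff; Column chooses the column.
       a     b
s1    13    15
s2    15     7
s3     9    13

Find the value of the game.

Row s3 is strictly dominated by row s1, so Row never plays it.
The remaining 2×2 game on (s1, s2) × (a, b) has no saddle point. Let Row play s1 with probability p; indifference gives 13p + 15(1−p) = 15p + 7(1−p), so p = 4/5.
Similarly Column's optimal q on a is 4/5, and the value is 13·(4/5) + (15)·(1/5) = 67/5.

67/5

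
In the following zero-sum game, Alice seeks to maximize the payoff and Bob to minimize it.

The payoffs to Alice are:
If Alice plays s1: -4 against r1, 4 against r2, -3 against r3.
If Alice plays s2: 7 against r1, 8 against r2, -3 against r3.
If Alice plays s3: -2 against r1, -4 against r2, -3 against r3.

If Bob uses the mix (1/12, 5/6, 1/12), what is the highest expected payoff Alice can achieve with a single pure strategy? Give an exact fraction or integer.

s1: (-4)·(1/12) + (4)·(5/6) + (-3)·(1/12) = 11/4.
s2: (7)·(1/12) + (8)·(5/6) + (-3)·(1/12) = 7.
s3: (-2)·(1/12) + (-4)·(5/6) + (-3)·(1/12) = -15/4.
The best pure response is s2 with expected payoff 7.

7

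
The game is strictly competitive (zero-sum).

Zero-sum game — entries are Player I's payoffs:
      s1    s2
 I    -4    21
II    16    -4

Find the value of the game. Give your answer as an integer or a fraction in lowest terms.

64/9

Row minima are -4 and -4, so Player I's maximin is -4; column maxima are 16 and 21, so Player II's minimax is 16. These differ, so the equilibrium is in mixed strategies.
Let Player I play I with probability p. Player II is indifferent when −4p + 16(1−p) = 21p − 4(1−p), giving p = 4/9.
Let Player II play s1 with probability q. Player I is indifferent when −4q + 21(1−q) = 16q − 4(1−q), giving q = 5/9.
The value is -4·(5/9) + (21)·(4/9) = 64/9.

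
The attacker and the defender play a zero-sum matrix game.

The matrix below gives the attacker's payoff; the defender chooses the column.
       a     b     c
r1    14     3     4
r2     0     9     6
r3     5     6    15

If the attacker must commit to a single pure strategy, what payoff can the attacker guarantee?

The worst-case payoff for each row is r1: 3, r2: 0, r3: 5.
The best of these is 5.

5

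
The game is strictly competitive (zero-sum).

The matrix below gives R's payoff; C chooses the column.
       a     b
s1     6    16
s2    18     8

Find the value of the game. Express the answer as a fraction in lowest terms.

Row minima are 6 and 8, so R's maximin is 8; column maxima are 18 and 16, so C's minimax is 16. These differ, so the equilibrium is in mixed strategies.
Let R play s1 with probability p. C is indifferent when 6p + 18(1−p) = 16p + 8(1−p), giving p = 1/2.
Let C play a with probability q. R is indifferent when 6q + 16(1−q) = 18q + 8(1−q), giving q = 2/5.
The value is 6·(2/5) + (16)·(3/5) = 12.

12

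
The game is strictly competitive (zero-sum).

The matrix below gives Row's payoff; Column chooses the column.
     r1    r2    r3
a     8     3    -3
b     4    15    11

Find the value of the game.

50/9

Column r2 is strictly dominated by r3 for Column (it gives Row more in every row).
The remaining 2×2 game on (a, b) × (r1, r3) has no saddle point. Let Row play a with probability p; indifference gives 8p + 4(1−p) = −3p + 11(1−p), so p = 7/18.
Similarly Column's optimal q on r1 is 7/9, and the value is 8·(7/9) + (-3)·(2/9) = 50/9.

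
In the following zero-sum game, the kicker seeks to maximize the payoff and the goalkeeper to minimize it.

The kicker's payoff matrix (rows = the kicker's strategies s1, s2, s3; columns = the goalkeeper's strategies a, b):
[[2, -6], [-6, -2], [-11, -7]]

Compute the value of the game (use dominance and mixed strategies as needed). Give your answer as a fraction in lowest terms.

-10/3

Row s3 is strictly dominated by row s2, so the kicker never plays it.
The remaining 2×2 game on (s1, s2) × (a, b) has no saddle point. Let the kicker play s1 with probability p; indifference gives 2p − 6(1−p) = −6p − 2(1−p), so p = 1/3.
Similarly the goalkeeper's optimal q on a is 1/3, and the value is 2·(1/3) + (-6)·(2/3) = -10/3.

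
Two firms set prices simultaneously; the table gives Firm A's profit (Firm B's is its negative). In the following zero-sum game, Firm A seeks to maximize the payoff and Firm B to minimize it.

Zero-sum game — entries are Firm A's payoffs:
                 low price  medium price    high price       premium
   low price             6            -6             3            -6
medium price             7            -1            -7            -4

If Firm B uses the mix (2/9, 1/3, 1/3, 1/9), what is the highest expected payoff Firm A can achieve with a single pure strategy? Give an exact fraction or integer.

-1/3

low price: (6)·(2/9) + (-6)·(1/3) + (3)·(1/3) + (-6)·(1/9) = -1/3.
medium price: (7)·(2/9) + (-1)·(1/3) + (-7)·(1/3) + (-4)·(1/9) = -14/9.
The best pure response is low price with expected payoff -1/3.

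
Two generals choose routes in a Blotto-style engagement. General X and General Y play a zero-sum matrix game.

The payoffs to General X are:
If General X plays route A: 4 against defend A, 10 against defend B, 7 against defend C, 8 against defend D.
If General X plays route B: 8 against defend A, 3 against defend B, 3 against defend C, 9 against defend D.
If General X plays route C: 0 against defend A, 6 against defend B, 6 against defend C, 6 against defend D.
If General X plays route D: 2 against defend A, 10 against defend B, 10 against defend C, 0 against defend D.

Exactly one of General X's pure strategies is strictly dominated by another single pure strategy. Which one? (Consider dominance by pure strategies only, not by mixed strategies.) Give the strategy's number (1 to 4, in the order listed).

Compare route C with route A: 4 > 0, 10 > 6, 7 > 6, 8 > 6.
So route A strictly dominates route C for General X; route C is strictly dominated.

3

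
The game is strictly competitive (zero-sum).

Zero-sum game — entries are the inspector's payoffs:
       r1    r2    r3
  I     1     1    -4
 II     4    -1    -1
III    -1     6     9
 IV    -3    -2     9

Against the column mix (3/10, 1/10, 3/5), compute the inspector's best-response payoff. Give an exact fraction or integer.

I: (1)·(3/10) + (1)·(1/10) + (-4)·(3/5) = -2.
II: (4)·(3/10) + (-1)·(1/10) + (-1)·(3/5) = 1/2.
III: (-1)·(3/10) + (6)·(1/10) + (9)·(3/5) = 57/10.
IV: (-3)·(3/10) + (-2)·(1/10) + (9)·(3/5) = 43/10.
The best pure response is III with expected payoff 57/10.

57/10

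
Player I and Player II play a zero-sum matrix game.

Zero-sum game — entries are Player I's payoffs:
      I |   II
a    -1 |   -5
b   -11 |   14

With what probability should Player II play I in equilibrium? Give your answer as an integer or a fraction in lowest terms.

Row minima are -5 and -11, so Player I's maximin is -5; column maxima are -1 and 14, so Player II's minimax is -1. These differ, so the equilibrium is in mixed strategies.
Let Player II play I with probability q. Player I is indifferent when −q − 5(1−q) = −11q + 14(1−q), giving q = 19/29.

19/29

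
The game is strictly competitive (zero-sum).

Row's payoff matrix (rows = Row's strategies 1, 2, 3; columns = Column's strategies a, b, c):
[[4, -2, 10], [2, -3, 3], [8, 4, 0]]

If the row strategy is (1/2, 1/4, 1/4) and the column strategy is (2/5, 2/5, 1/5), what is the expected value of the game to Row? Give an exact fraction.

Against (2/5, 2/5, 1/5), each row's expected payoff is 1: 14/5; 2: 1/5; 3: 24/5.
Taking the (1/2, 1/4, 1/4)-weighted average: (1/2)·(14/5) + (1/4)·(1/5) + (1/4)·(24/5) = 53/20.

53/20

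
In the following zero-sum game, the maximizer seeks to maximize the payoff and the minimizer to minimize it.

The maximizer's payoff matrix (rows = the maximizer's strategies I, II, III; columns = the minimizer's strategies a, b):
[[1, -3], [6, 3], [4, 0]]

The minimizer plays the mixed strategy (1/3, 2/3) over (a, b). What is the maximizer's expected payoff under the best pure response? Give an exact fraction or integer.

4

I: (1)·(1/3) + (-3)·(2/3) = -5/3.
II: (6)·(1/3) + (3)·(2/3) = 4.
III: (4)·(1/3) + (0)·(2/3) = 4/3.
The best pure response is II with expected payoff 4.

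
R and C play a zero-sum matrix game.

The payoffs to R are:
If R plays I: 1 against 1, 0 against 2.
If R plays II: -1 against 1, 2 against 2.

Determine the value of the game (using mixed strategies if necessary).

1/2

Row minima are 0 and -1, so R's maximin is 0; column maxima are 1 and 2, so C's minimax is 1. These differ, so the equilibrium is in mixed strategies.
Let R play I with probability p. C is indifferent when p − (1−p) = 2(1−p), giving p = 3/4.
Let C play 1 with probability q. R is indifferent when q = −q + 2(1−q), giving q = 1/2.
The value is 1·(1/2) + (0)·(1/2) = 1/2.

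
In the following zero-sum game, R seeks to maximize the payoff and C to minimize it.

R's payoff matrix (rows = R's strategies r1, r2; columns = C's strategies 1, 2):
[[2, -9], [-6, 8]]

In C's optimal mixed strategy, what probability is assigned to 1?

17/25

Row minima are -9 and -6, so R's maximin is -6; column maxima are 2 and 8, so C's minimax is 2. These differ, so the equilibrium is in mixed strategies.
Let C play 1 with probability q. R is indifferent when 2q − 9(1−q) = −6q + 8(1−q), giving q = 17/25.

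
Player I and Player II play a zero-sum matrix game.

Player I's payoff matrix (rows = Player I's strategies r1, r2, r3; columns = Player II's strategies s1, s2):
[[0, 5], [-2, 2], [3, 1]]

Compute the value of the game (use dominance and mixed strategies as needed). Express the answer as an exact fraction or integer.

15/7

Row r2 is strictly dominated by row r1, so Player I never plays it.
The remaining 2×2 game on (r1, r3) × (s1, s2) has no saddle point. Let Player I play r1 with probability p; indifference gives 3(1−p) = 5p + (1−p), so p = 2/7.
Similarly Player II's optimal q on s1 is 4/7, and the value is 0·(4/7) + (5)·(3/7) = 15/7.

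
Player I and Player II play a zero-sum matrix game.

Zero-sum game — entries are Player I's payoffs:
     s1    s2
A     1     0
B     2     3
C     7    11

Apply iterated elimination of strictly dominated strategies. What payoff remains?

7

Row A is strictly dominated by row B (2>1, 3>0); eliminate A.
Row B is strictly dominated by row C (7>2, 11>3); eliminate B.
Column s2 is strictly dominated by s1 for Player II (7<11); eliminate s2.
Only (C, s1) remains, with payoff 7.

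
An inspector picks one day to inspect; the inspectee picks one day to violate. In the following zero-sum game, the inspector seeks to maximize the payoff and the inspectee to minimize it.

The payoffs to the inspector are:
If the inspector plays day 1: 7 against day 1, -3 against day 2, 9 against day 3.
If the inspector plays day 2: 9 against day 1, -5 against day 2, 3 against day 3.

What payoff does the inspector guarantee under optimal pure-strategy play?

Row minima: -3, -5 → the inspector's maximin is -3.
Column maxima: 9, -3, 9 → the inspectee's minimax is -3.
They coincide at (day 1, day 2), so the value is -3.

-3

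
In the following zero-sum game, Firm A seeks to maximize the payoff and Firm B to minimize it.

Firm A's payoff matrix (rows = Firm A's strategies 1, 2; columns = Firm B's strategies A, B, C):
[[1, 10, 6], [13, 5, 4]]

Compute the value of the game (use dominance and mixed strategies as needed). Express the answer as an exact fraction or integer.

37/7

Column B is strictly dominated by C for Firm B (it gives Firm A more in every row).
The remaining 2×2 game on (1, 2) × (A, C) has no saddle point. Let Firm A play 1 with probability p; indifference gives p + 13(1−p) = 6p + 4(1−p), so p = 9/14.
Similarly Firm B's optimal q on A is 1/7, and the value is 1·(1/7) + (6)·(6/7) = 37/7.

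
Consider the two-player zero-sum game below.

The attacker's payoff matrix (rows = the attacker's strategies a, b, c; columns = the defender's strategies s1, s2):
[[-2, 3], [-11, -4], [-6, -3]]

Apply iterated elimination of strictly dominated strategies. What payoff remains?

-2

Row b is strictly dominated by row a (-2>-11, 3>-4); eliminate b.
Row c is strictly dominated by row a (-2>-6, 3>-3); eliminate c.
Column s2 is strictly dominated by s1 for the defender (-2<3); eliminate s2.
Only (a, s1) remains, with payoff -2.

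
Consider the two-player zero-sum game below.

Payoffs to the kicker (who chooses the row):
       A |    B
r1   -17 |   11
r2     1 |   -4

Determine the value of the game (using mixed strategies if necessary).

Row minima are -17 and -4, so the kicker's maximin is -4; column maxima are 1 and 11, so the goalkeeper's minimax is 1. These differ, so the equilibrium is in mixed strategies.
Let the kicker play r1 with probability p. The goalkeeper is indifferent when −17p + (1−p) = 11p − 4(1−p), giving p = 5/33.
Let the goalkeeper play A with probability q. The kicker is indifferent when −17q + 11(1−q) = q − 4(1−q), giving q = 5/11.
The value is -17·(5/11) + (11)·(6/11) = -19/11.

-19/11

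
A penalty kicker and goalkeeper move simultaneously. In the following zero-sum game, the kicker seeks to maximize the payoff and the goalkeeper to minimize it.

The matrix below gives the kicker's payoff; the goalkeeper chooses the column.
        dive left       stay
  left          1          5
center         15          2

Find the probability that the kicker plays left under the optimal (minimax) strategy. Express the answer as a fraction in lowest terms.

13/17

Row minima are 1 and 2, so the kicker's maximin is 2; column maxima are 15 and 5, so the goalkeeper's minimax is 5. These differ, so the equilibrium is in mixed strategies.
Let the kicker play left with probability p. The goalkeeper is indifferent when p + 15(1−p) = 5p + 2(1−p), giving p = 13/17.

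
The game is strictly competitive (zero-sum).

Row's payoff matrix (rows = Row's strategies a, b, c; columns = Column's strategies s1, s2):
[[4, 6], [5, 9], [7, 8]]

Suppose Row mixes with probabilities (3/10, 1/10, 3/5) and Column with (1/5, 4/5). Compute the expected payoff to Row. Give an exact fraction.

Against (1/5, 4/5), each row's expected payoff is a: 28/5; b: 41/5; c: 39/5.
Taking the (3/10, 1/10, 3/5)-weighted average: (3/10)·(28/5) + (1/10)·(41/5) + (3/5)·(39/5) = 359/50.

359/50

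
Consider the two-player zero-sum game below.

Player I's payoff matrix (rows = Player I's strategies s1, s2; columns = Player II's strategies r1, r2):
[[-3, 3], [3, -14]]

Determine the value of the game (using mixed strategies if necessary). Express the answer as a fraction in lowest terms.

-33/23

Row minima are -3 and -14, so Player I's maximin is -3; column maxima are 3 and 3, so Player II's minimax is 3. These differ, so the equilibrium is in mixed strategies.
Let Player I play s1 with probability p. Player II is indifferent when −3p + 3(1−p) = 3p − 14(1−p), giving p = 17/23.
Let Player II play r1 with probability q. Player I is indifferent when −3q + 3(1−q) = 3q − 14(1−q), giving q = 17/23.
The value is -3·(17/23) + (3)·(6/23) = -33/23.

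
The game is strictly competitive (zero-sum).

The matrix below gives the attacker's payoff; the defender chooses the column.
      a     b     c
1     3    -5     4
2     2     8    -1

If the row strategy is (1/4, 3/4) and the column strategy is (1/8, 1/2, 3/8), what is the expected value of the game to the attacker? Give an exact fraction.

Against (1/8, 1/2, 3/8), each row's expected payoff is 1: -5/8; 2: 31/8.
Taking the (1/4, 3/4)-weighted average: (1/4)·(-5/8) + (3/4)·(31/8) = 11/4.

11/4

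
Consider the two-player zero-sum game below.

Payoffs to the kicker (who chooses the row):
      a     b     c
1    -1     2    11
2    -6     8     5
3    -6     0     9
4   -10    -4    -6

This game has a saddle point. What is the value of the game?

-1

Row minima: -1, -6, -6, -10 → the kicker's maximin is -1.
Column maxima: -1, 8, 11 → the goalkeeper's minimax is -1.
They coincide at (1, a), so the value is -1.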